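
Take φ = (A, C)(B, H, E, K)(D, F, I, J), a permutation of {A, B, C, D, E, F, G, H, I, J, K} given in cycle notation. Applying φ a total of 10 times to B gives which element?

E

B lies in the 4-cycle (B, H, E, K).
On a 4-cycle, φ^4 is the identity, so φ^10 = φ^2 there (10 ≡ 2 mod 4).
Advancing 2 steps from B: B → H → E.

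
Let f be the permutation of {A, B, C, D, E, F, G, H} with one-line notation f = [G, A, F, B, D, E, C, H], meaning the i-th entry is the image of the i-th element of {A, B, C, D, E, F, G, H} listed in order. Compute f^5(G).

B

Tracing G → C → … returns to G after 7 steps, so G lies in a 7-cycle (A, G, C, F, E, D, B).
Stepping 5 places around the cycle: G → C → F → E → D → B.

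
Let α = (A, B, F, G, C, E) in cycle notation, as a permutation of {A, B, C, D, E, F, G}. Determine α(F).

G

In the cycle (A, B, F, G, C, E), F is followed by G, so α(F) = G.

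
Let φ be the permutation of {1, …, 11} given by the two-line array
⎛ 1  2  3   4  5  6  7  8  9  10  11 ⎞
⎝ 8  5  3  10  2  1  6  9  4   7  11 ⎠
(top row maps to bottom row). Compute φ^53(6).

Tracing 6 → 1 → … returns to 6 after 7 steps, so 6 lies in a 7-cycle (1, 8, 9, 4, 10, 7, 6).
Since the cycle has length 7, φ^53 acts on it the same as φ^4 (53 mod 7 = 4).
Advancing 4 steps from 6: 6 → 1 → 8 → 9 → 4.

4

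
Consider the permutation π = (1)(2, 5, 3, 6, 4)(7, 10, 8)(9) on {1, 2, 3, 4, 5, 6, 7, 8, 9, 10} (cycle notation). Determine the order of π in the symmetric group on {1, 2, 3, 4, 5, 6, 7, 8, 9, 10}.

The cycle type of π is (5, 3, 1, 1).
The order of π is the least common multiple of its cycle lengths: lcm(5, 3) = 15.

15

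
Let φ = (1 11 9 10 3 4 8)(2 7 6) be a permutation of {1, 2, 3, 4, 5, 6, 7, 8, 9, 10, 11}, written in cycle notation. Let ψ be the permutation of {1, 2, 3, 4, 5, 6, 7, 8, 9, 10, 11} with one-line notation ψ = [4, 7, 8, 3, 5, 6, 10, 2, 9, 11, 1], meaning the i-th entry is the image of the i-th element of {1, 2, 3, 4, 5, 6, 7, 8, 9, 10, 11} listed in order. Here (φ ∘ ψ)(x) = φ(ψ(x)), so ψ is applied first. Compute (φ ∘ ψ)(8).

7

ψ(8) = 2, then φ(2) = 7; composing gives (φ ∘ ψ)(8) = 7.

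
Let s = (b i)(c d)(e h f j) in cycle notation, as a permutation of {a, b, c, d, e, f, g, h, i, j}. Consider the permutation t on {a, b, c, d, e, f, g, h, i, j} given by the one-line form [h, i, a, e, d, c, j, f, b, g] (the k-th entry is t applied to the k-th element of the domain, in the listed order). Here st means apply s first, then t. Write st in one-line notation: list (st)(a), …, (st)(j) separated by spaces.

h b e a f g j c i d

(st)(x) = t(s(x)). Computing each image: t(s(a)) = t(a) = h, t(s(b)) = t(i) = b, t(s(c)) = t(d) = e, t(s(d)) = t(c) = a, t(s(e)) = t(h) = f, t(s(f)) = t(j) = g, t(s(g)) = t(g) = j, t(s(h)) = t(f) = c, t(s(i)) = t(b) = i, t(s(j)) = t(e) = d.
Hence st = [h b e a f g j c i d].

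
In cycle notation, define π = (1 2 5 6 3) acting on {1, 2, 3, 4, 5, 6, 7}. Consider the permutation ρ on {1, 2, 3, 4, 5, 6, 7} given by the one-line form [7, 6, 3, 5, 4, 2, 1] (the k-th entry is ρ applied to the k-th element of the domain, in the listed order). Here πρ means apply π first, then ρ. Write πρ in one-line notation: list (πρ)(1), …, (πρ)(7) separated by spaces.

6 4 7 5 2 3 1

For each element, apply π then ρ: 1 → 2 → 6; 2 → 5 → 4; 3 → 1 → 7; 4 → 4 → 5; 5 → 6 → 2; 6 → 3 → 3; 7 → 7 → 1.
So πρ in one-line form is 6 4 7 5 2 3 1.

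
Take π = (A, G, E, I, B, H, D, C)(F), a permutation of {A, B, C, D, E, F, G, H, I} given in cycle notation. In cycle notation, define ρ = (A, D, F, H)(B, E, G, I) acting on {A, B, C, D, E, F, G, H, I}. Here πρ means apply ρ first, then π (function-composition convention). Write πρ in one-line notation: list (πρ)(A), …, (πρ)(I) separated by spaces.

C I A F E D B G H

For each element, apply ρ then π: A → D → C; B → E → I; C → C → A; D → F → F; E → G → E; F → H → D; G → I → B; H → A → G; I → B → H.
Collecting the images, πρ = [C I A F E D B G H].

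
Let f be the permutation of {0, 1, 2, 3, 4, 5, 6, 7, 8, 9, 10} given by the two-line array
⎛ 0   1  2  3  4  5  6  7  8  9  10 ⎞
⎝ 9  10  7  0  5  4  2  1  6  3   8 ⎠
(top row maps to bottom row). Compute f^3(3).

Tracing 3 → 0 → … returns to 3 after 3 steps, so 3 lies in a 3-cycle (0, 9, 3).
Powers repeat with period 3 on this cycle, and 3 mod 3 = 0, so f^3(3) = f^0(3).
So f^3(3) = 3.

3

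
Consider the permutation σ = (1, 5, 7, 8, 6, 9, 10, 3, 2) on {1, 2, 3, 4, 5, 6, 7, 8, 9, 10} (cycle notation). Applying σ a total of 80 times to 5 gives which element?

1

5 lies in the 9-cycle (1, 5, 7, 8, 6, 9, 10, 3, 2).
Since the cycle has length 9, σ^80 acts on it the same as σ^8 (80 mod 9 = 8).
Stepping 8 places around the cycle: 5 → 7 → 8 → 6 → 9 → 10 → 3 → 2 → 1.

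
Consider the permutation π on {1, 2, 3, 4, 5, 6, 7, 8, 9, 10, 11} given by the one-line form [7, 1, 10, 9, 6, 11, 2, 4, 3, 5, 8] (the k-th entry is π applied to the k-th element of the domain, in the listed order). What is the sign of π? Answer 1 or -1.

-1

In disjoint-cycle form the cycle lengths are 8, 3.
A cycle is odd iff its length is even; π has 1 even-length cycle, so sgn(π) = (−1)^1 and π is odd.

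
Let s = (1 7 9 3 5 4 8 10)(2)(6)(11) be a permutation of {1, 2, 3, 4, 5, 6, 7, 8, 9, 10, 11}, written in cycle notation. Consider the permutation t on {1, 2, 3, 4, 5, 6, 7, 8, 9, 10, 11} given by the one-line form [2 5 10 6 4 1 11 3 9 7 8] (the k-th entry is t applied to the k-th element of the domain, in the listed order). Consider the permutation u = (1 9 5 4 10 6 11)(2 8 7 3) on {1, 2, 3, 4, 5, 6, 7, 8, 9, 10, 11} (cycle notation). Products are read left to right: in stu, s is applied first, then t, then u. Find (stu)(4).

(stu)(4) = u(t(s(4))). s(4) = 8, then t(8) = 3, then u(3) = 2, so the result is 2.

2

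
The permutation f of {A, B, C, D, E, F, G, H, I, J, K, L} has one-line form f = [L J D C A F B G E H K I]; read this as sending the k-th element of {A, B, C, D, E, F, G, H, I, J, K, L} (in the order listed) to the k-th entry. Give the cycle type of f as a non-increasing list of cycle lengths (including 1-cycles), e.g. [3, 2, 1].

[4, 4, 2, 1, 1]

The disjoint cycles are (A, L, I, E)(B, J, H, G)(C, D)(F)(K), with lengths 4, 4, 2, 1, 1 in non-increasing order.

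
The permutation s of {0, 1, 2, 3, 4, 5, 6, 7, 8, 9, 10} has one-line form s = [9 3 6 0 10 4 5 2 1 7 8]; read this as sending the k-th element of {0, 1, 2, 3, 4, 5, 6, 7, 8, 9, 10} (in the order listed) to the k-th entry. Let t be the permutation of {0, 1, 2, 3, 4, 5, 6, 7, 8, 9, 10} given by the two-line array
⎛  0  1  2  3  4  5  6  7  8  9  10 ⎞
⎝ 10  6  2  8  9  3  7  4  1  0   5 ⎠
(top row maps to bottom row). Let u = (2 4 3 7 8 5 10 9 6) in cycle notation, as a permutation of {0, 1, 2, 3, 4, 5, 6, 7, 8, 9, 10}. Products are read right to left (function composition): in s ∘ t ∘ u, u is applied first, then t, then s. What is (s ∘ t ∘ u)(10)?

Chase 10: u(10) = 9; t(9) = 0; s(0) = 9. Hence (s ∘ t ∘ u)(10) = 9.

9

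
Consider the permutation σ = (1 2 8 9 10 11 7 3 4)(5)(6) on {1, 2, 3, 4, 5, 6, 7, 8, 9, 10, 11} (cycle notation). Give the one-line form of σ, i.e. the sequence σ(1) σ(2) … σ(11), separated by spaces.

2 8 4 1 5 6 3 9 10 11 7

Each element maps to the next entry in its cycle (wrapping to the front): 1↦2, 2↦8, 3↦4, 4↦1, 5↦5, 6↦6, 7↦3, 8↦9, 9↦10, 10↦11, 11↦7.
Listing these in domain order gives 2 8 4 1 5 6 3 9 10 11 7.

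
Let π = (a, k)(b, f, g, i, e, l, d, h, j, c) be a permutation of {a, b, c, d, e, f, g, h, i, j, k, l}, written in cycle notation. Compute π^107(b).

b lies in the 10-cycle (b, f, g, i, e, l, d, h, j, c).
On a 10-cycle, π^10 is the identity, so π^107 = π^7 there (107 ≡ 7 mod 10).
Advancing 7 steps from b: b → f → g → i → e → l → d → h.

h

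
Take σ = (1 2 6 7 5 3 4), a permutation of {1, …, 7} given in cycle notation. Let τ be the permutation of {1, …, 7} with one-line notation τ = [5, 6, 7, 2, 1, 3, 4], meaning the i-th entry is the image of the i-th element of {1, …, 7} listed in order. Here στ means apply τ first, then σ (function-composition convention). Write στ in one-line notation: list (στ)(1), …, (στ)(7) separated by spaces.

3 7 5 6 2 4 1

For each element, apply τ then σ: 1 → 5 → 3; 2 → 6 → 7; 3 → 7 → 5; 4 → 2 → 6; 5 → 1 → 2; 6 → 3 → 4; 7 → 4 → 1.
So στ in one-line form is 3 7 5 6 2 4 1.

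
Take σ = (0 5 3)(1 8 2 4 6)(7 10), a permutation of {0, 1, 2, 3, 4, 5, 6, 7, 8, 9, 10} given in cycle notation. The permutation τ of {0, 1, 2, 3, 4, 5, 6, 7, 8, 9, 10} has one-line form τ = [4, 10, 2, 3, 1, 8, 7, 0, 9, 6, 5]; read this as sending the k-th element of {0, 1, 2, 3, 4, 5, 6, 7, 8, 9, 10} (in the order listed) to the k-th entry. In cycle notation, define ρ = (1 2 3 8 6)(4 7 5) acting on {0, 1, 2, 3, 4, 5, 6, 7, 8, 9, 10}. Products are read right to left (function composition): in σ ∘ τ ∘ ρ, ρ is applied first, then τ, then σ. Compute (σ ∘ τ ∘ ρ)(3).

9

(σ ∘ τ ∘ ρ)(3) = σ(τ(ρ(3))). ρ(3) = 8, then τ(8) = 9, then σ(9) = 9, so the result is 9.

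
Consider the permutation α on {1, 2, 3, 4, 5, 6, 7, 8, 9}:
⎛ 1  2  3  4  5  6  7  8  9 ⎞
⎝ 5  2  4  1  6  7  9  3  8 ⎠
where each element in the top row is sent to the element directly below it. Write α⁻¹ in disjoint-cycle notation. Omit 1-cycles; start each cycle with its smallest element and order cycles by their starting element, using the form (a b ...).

(1 4 3 8 9 7 6 5)

First write α in disjoint cycles: (1 5 6 7 9 8 3 4).
The inverse reverses every cycle; in canonical form, α⁻¹ = (1 4 3 8 9 7 6 5).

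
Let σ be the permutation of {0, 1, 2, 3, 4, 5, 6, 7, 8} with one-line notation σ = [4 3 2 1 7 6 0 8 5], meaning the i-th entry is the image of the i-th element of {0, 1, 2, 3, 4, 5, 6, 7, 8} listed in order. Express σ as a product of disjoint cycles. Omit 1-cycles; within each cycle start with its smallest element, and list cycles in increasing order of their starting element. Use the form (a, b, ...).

From 0: 0 → 4 → 7 → 8 → 5 → 6 → 0, closing the cycle (0, 4, 7, 8, 5, 6).
Continuing from each remaining unvisited element yields (0, 4, 7, 8, 5, 6)(1, 3).

(0, 4, 7, 8, 5, 6)(1, 3)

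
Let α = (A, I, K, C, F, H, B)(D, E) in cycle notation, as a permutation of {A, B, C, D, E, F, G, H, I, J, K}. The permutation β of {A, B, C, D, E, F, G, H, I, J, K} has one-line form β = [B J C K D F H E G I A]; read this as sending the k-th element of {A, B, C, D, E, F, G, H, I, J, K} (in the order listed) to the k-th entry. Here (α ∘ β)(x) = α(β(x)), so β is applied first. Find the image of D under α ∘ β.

(α ∘ β)(D) = α(β(D)). β(D) = K, then α(K) = C. So (α ∘ β)(D) = C.

C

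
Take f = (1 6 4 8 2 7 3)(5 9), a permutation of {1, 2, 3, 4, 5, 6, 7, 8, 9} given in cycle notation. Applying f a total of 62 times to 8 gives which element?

8 lies in the 7-cycle (1 6 4 8 2 7 3).
On a 7-cycle, f^7 is the identity, so f^62 = f^6 there (62 ≡ 6 mod 7).
Advancing 6 steps from 8: 8 → 2 → 7 → 3 → 1 → 6 → 4.

4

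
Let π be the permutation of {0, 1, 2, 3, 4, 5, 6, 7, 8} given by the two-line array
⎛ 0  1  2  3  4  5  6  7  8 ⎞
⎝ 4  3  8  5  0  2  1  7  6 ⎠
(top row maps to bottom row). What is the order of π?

Writing π as disjoint cycles, the cycle lengths are 6, 2, 1.
The order of π is the least common multiple of its cycle lengths: lcm(6, 2) = 6.

6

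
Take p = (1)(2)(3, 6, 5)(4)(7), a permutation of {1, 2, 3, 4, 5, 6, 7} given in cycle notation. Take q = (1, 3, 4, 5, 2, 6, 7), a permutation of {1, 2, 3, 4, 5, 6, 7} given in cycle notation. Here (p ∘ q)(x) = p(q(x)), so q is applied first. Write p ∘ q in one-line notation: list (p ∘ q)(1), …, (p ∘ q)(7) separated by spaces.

6 5 4 3 2 7 1

Chase each element through q then p: 1 → 3 → 6; 2 → 6 → 5; 3 → 4 → 4; 4 → 5 → 3; 5 → 2 → 2; 6 → 7 → 7; 7 → 1 → 1.
So p ∘ q in one-line form is 6 5 4 3 2 7 1.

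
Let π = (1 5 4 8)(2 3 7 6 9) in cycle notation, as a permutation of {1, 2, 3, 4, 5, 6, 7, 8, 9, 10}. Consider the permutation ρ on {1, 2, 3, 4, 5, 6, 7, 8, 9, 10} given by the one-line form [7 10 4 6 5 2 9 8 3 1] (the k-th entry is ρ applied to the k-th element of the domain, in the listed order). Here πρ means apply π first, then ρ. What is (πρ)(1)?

(πρ)(1) = ρ(π(1)). π(1) = 5, then ρ(5) = 5. So (πρ)(1) = 5.

5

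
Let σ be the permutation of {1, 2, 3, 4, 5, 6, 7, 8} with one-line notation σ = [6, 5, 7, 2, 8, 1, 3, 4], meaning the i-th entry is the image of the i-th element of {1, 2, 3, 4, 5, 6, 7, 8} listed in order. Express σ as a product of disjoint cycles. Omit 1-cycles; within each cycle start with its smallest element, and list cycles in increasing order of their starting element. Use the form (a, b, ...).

From 1: 1 → 6 → 1, closing the cycle (1, 6).
Continuing from each remaining unvisited element yields (1, 6)(2, 5, 8, 4)(3, 7).

(1, 6)(2, 5, 8, 4)(3, 7)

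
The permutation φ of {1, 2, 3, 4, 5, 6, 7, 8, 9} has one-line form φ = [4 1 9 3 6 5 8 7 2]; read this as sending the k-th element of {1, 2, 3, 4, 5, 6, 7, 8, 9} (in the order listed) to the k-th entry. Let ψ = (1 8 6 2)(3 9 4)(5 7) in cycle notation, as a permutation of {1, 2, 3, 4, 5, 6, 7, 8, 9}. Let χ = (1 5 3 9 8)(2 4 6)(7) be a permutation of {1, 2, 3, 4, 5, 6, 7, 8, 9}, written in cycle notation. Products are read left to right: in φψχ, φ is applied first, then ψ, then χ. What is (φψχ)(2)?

1

(φψχ)(2) = χ(ψ(φ(2))). φ(2) = 1, then ψ(1) = 8, then χ(8) = 1, so the result is 1.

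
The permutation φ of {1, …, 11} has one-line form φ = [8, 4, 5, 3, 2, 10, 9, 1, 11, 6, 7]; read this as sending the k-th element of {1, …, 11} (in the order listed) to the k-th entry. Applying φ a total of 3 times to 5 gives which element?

3

Tracing 5 → 2 → … returns to 5 after 4 steps, so 5 lies in a 4-cycle (2, 4, 3, 5).
Stepping 3 places around the cycle: 5 → 2 → 4 → 3.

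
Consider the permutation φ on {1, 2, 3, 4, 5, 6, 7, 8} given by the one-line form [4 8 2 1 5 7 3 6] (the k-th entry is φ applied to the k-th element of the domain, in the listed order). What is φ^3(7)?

8

Tracing 7 → 3 → … returns to 7 after 5 steps, so 7 lies in a 5-cycle (2, 8, 6, 7, 3).
Stepping 3 places around the cycle: 7 → 3 → 2 → 8.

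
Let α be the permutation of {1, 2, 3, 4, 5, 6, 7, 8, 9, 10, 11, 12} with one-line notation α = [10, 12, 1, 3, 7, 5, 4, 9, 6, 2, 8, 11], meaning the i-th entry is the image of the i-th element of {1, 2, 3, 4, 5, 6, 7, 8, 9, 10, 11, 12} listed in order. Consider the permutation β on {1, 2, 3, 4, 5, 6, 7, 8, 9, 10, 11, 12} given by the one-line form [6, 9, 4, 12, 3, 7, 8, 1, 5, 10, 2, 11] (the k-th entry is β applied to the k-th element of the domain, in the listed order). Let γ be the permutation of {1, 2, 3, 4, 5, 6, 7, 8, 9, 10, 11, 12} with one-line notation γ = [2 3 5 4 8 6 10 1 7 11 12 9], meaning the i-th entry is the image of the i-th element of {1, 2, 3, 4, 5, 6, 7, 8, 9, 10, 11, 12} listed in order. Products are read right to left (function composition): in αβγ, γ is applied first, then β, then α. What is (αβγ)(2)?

Chase 2: γ(2) = 3; β(3) = 4; α(4) = 3. Hence (αβγ)(2) = 3.

3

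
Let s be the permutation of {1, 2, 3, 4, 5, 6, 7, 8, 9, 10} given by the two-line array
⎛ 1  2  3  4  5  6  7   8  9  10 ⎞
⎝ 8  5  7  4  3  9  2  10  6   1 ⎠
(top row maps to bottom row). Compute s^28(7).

7

Tracing 7 → 2 → … returns to 7 after 4 steps, so 7 lies in a 4-cycle (2, 5, 3, 7).
On a 4-cycle, s^4 is the identity, so s^28 = s^0 there (28 ≡ 0 mod 4).
So s^28(7) = 7.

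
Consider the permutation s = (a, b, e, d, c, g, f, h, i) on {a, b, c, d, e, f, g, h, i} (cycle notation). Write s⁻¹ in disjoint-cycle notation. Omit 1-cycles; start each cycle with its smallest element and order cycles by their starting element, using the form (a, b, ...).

(a, i, h, f, g, c, d, e, b)

The inverse reverses each cycle.
Reversing each cycle of s and rotating so the smallest element leads gives (a, i, h, f, g, c, d, e, b).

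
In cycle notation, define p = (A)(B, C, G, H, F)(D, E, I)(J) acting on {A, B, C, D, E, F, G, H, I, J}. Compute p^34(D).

E

D lies in the 3-cycle (D, E, I).
Since the cycle has length 3, p^34 acts on it the same as p^1 (34 mod 3 = 1).
Advancing 1 step from D: D → E.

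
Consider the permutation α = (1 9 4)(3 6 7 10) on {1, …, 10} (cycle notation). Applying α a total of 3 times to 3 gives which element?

10

3 lies in the 4-cycle (3 6 7 10).
Stepping 3 places around the cycle: 3 → 6 → 7 → 10.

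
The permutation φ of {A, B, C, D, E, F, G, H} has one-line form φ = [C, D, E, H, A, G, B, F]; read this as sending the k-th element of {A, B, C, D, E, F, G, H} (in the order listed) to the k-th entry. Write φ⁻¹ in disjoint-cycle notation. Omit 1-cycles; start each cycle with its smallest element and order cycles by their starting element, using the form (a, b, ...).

(A, E, C)(B, G, F, H, D)

First write φ in disjoint cycles: (A, C, E)(B, D, H, F, G).
The inverse reverses every cycle; in canonical form, φ⁻¹ = (A, E, C)(B, G, F, H, D).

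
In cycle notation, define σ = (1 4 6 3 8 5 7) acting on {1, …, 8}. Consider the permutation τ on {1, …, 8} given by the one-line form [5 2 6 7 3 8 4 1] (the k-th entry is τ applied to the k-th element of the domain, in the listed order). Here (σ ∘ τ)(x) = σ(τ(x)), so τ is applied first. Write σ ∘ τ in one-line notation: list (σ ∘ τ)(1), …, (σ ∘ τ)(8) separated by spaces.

(σ ∘ τ)(x) = σ(τ(x)). Computing each image: σ(τ(1)) = σ(5) = 7, σ(τ(2)) = σ(2) = 2, σ(τ(3)) = σ(6) = 3, σ(τ(4)) = σ(7) = 1, σ(τ(5)) = σ(3) = 8, σ(τ(6)) = σ(8) = 5, σ(τ(7)) = σ(4) = 6, σ(τ(8)) = σ(1) = 4.
Hence σ ∘ τ = [7 2 3 1 8 5 6 4].

7 2 3 1 8 5 6 4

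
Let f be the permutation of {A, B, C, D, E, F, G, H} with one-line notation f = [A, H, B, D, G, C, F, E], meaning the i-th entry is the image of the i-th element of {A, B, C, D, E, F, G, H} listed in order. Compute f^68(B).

E

Tracing B → H → … returns to B after 6 steps, so B lies in a 6-cycle (B, H, E, G, F, C).
Powers repeat with period 6 on this cycle, and 68 mod 6 = 2, so f^68(B) = f^2(B).
Stepping 2 places around the cycle: B → H → E.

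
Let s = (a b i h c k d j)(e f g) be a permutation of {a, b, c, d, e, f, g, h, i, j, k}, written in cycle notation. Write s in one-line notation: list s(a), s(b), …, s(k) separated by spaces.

Reading each image from the cycles: a↦b, b↦i, c↦k, d↦j, e↦f, f↦g, g↦e, h↦c, i↦h, j↦a, k↦d.
Listing these in domain order gives b i k j f g e c h a d.

b i k j f g e c h a d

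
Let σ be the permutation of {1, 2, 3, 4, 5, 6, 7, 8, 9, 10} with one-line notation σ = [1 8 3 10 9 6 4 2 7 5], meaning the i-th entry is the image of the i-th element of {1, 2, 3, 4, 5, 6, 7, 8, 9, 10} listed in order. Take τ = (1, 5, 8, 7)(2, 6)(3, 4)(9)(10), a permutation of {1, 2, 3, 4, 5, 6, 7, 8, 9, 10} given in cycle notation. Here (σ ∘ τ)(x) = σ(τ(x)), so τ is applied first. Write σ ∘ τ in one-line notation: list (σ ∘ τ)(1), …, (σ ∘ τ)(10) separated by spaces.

9 6 10 3 2 8 1 4 7 5

(σ ∘ τ)(x) = σ(τ(x)). Computing each image: σ(τ(1)) = σ(5) = 9, σ(τ(2)) = σ(6) = 6, σ(τ(3)) = σ(4) = 10, σ(τ(4)) = σ(3) = 3, σ(τ(5)) = σ(8) = 2, σ(τ(6)) = σ(2) = 8, σ(τ(7)) = σ(1) = 1, σ(τ(8)) = σ(7) = 4, σ(τ(9)) = σ(9) = 7, σ(τ(10)) = σ(10) = 5.
Hence σ ∘ τ = [9 6 10 3 2 8 1 4 7 5].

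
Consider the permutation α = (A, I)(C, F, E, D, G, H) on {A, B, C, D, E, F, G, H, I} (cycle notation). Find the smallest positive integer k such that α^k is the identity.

The disjoint cycles have lengths 6, 2, 1.
The order is lcm(6, 2) = 6.

6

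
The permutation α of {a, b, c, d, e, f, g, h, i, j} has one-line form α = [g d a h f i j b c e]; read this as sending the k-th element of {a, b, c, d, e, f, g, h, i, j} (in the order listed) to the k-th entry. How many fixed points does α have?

No element satisfies α(x) = x, so there are 0 fixed points.

0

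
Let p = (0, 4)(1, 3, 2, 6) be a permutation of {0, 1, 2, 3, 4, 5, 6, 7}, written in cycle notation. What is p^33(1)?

3

1 lies in the 4-cycle (1, 3, 2, 6).
Powers repeat with period 4 on this cycle, and 33 mod 4 = 1, so p^33(1) = p^1(1).
Advancing 1 step from 1: 1 → 3.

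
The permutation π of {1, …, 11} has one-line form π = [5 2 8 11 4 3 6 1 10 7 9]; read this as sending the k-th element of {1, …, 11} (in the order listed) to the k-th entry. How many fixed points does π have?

1

The fixed points (elements with π(x) = x) are {2}, so there is 1.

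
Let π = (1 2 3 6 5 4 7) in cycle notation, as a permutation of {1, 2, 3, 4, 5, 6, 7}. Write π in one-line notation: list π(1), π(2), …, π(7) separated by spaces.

2 3 6 7 4 5 1

Reading each image from the cycles: 1↦2, 2↦3, 3↦6, 4↦7, 5↦4, 6↦5, 7↦1.
So the one-line form is 2 3 6 7 4 5 1.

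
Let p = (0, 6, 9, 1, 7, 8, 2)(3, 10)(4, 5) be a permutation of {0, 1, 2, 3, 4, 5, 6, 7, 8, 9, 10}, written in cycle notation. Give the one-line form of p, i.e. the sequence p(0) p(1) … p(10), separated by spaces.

6 7 0 10 5 4 9 8 2 1 3

Reading each image from the cycles: 0↦6, 1↦7, 2↦0, 3↦10, 4↦5, 5↦4, 6↦9, 7↦8, 8↦2, 9↦1, 10↦3.
So the one-line form is 6 7 0 10 5 4 9 8 2 1 3.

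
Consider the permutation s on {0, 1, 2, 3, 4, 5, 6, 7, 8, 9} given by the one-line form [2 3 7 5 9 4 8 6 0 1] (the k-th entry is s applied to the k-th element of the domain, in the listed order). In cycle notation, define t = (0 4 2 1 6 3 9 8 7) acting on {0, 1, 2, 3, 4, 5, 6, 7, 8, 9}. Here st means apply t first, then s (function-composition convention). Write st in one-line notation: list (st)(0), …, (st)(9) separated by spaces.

(st)(x) = s(t(x)). Computing each image: s(t(0)) = s(4) = 9, s(t(1)) = s(6) = 8, s(t(2)) = s(1) = 3, s(t(3)) = s(9) = 1, s(t(4)) = s(2) = 7, s(t(5)) = s(5) = 4, s(t(6)) = s(3) = 5, s(t(7)) = s(0) = 2, s(t(8)) = s(7) = 6, s(t(9)) = s(8) = 0.
Hence st = [9 8 3 1 7 4 5 2 6 0].

9 8 3 1 7 4 5 2 6 0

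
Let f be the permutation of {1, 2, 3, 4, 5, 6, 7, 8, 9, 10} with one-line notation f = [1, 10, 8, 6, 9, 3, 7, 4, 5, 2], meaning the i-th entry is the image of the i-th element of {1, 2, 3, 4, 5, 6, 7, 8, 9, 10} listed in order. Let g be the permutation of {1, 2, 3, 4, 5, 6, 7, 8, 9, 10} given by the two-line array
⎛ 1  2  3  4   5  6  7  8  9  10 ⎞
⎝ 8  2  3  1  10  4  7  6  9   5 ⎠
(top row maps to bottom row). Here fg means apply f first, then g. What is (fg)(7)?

f(7) = 7, then g(7) = 7; composing gives (fg)(7) = 7.

7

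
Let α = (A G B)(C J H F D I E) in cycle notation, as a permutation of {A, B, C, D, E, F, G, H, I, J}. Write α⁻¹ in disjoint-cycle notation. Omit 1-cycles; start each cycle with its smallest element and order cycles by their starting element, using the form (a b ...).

Inverting a permutation written in cycle notation just reverses the order within every cycle.
Reversing each cycle of α and rotating so the smallest element leads gives (A B G)(C E I D F H J).

(A B G)(C E I D F H J)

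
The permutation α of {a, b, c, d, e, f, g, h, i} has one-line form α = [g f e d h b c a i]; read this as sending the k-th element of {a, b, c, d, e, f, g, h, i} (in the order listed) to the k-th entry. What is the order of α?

The disjoint-cycle form of α has cycle lengths 5, 2, 1, 1.
The order of α is the least common multiple of its cycle lengths: lcm(5, 2) = 10.

10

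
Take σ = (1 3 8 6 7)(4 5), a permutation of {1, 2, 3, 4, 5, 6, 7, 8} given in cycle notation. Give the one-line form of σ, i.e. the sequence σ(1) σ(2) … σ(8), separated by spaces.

3 2 8 5 4 7 1 6

Image by image: 1→3, 2→2, 3→8, 4→5, 5→4, 6→7, 7→1, 8→6.
Listing these in domain order gives 3 2 8 5 4 7 1 6.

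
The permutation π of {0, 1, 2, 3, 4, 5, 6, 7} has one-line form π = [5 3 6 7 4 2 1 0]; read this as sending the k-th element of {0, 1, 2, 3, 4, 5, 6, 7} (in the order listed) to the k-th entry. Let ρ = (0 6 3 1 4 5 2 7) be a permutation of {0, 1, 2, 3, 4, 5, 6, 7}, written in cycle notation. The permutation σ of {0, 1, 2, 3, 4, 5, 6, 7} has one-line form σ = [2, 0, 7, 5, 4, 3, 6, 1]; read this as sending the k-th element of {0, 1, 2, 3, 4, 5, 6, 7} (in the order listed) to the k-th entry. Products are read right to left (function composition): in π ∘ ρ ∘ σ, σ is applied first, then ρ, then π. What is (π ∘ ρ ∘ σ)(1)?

1

Chase 1: σ(1) = 0; ρ(0) = 6; π(6) = 1. Hence (π ∘ ρ ∘ σ)(1) = 1.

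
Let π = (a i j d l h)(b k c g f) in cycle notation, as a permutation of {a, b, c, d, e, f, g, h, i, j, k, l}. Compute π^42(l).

l lies in the 6-cycle (a i j d l h).
Powers repeat with period 6 on this cycle, and 42 mod 6 = 0, so π^42(l) = π^0(l).
So π^42(l) = l.

l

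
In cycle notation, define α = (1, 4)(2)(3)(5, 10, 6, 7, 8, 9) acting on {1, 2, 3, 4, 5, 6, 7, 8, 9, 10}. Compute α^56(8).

5

8 lies in the 6-cycle (5, 10, 6, 7, 8, 9).
Since the cycle has length 6, α^56 acts on it the same as α^2 (56 mod 6 = 2).
Stepping 2 places around the cycle: 8 → 9 → 5.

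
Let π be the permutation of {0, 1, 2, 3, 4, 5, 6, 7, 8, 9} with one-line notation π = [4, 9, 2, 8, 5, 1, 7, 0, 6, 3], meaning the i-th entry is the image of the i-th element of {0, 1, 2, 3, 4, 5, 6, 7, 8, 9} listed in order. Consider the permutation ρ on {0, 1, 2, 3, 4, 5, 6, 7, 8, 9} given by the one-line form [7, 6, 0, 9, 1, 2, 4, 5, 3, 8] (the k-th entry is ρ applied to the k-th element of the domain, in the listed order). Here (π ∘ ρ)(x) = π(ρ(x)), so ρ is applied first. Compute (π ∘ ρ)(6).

5

First apply ρ: ρ(6) = 4, then π(4) = 5. Thus (π ∘ ρ)(6) = 5.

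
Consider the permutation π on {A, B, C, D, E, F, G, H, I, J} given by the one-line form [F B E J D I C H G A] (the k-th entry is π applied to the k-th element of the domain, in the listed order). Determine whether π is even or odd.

odd

In disjoint-cycle form the cycle lengths are 8, 1, 1.
A cycle of length ℓ contributes ℓ−1 transpositions, so π is a product of 7 transpositions — odd.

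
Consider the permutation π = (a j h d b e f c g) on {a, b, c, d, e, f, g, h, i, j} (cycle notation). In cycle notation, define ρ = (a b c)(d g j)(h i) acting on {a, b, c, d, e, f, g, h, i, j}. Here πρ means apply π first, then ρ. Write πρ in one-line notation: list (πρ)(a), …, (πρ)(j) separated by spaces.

d e j c f a b g h i

For each element, apply π then ρ: a → j → d; b → e → e; c → g → j; d → b → c; e → f → f; f → c → a; g → a → b; h → d → g; i → i → h; j → h → i.
So πρ in one-line form is d e j c f a b g h i.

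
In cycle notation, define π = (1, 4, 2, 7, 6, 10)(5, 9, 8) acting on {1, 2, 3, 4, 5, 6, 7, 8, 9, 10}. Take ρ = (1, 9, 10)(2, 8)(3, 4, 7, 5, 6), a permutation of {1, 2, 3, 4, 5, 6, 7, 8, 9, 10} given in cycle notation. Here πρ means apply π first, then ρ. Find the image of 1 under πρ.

π(1) = 4, then ρ(4) = 7; composing gives (πρ)(1) = 7.

7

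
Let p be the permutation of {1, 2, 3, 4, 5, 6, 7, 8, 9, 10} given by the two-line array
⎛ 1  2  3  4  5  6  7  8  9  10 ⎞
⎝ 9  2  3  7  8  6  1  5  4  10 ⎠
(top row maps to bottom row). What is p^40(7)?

Tracing 7 → 1 → … returns to 7 after 4 steps, so 7 lies in a 4-cycle (1 9 4 7).
Since the cycle has length 4, p^40 acts on it the same as p^0 (40 mod 4 = 0).
So p^40(7) = 7.

7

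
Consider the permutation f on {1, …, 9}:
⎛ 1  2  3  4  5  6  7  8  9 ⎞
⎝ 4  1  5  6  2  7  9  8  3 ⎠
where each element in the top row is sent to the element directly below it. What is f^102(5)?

Tracing 5 → 2 → … returns to 5 after 8 steps, so 5 lies in an 8-cycle (1 4 6 7 9 3 5 2).
On an 8-cycle, f^8 is the identity, so f^102 = f^6 there (102 ≡ 6 mod 8).
Advancing 6 steps from 5: 5 → 2 → 1 → 4 → 6 → 7 → 9.

9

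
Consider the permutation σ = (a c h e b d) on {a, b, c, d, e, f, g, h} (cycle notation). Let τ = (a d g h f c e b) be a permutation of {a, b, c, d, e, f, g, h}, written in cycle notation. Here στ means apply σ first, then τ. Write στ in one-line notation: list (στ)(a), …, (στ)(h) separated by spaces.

(στ)(x) = τ(σ(x)). Computing each image: τ(σ(a)) = τ(c) = e, τ(σ(b)) = τ(d) = g, τ(σ(c)) = τ(h) = f, τ(σ(d)) = τ(a) = d, τ(σ(e)) = τ(b) = a, τ(σ(f)) = τ(f) = c, τ(σ(g)) = τ(g) = h, τ(σ(h)) = τ(e) = b.
Hence στ = [e g f d a c h b].

e g f d a c h b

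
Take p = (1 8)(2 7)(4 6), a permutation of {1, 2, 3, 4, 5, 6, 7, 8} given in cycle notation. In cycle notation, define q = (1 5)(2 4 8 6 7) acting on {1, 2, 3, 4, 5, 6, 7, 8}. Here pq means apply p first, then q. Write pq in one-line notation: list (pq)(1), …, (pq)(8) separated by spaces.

For each element, apply p then q: 1 → 8 → 6; 2 → 7 → 2; 3 → 3 → 3; 4 → 6 → 7; 5 → 5 → 1; 6 → 4 → 8; 7 → 2 → 4; 8 → 1 → 5.
Collecting the images, pq = [6 2 3 7 1 8 4 5].

6 2 3 7 1 8 4 5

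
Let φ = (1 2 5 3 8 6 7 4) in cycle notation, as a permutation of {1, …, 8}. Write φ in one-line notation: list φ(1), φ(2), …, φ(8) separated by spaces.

2 5 8 1 3 7 4 6

Image by image: 1↦2, 2↦5, 3↦8, 4↦1, 5↦3, 6↦7, 7↦4, 8↦6.
Listing these in domain order gives 2 5 8 1 3 7 4 6.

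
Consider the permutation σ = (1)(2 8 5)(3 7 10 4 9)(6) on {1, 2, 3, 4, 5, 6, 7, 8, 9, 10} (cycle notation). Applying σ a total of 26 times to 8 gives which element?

8 lies in the 3-cycle (2 8 5).
Powers repeat with period 3 on this cycle, and 26 mod 3 = 2, so σ^26(8) = σ^2(8).
Stepping 2 places around the cycle: 8 → 5 → 2.

2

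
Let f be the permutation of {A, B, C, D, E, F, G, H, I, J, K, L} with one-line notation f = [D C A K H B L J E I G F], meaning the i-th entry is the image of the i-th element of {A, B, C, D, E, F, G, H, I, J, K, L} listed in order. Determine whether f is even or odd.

even

In disjoint-cycle form the cycle lengths are 8, 4.
A cycle of length ℓ contributes ℓ−1 transpositions, so f is a product of 7 + 3 = 10 transpositions — even.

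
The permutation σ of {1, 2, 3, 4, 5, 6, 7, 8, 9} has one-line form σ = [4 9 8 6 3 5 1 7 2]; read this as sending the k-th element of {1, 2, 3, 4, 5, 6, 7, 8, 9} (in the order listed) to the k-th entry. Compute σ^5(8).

5

Tracing 8 → 7 → … returns to 8 after 7 steps, so 8 lies in a 7-cycle (1, 4, 6, 5, 3, 8, 7).
Stepping 5 places around the cycle: 8 → 7 → 1 → 4 → 6 → 5.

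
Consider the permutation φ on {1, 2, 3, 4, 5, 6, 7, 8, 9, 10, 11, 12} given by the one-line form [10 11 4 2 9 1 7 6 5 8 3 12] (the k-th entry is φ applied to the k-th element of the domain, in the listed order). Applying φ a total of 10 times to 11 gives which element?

Tracing 11 → 3 → … returns to 11 after 4 steps, so 11 lies in a 4-cycle (2, 11, 3, 4).
Since the cycle has length 4, φ^10 acts on it the same as φ^2 (10 mod 4 = 2).
Advancing 2 steps from 11: 11 → 3 → 4.

4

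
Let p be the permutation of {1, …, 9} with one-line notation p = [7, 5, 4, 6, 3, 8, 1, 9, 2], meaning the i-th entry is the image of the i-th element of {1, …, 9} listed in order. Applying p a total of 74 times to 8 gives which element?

3

Tracing 8 → 9 → … returns to 8 after 7 steps, so 8 lies in a 7-cycle (2 5 3 4 6 8 9).
Powers repeat with period 7 on this cycle, and 74 mod 7 = 4, so p^74(8) = p^4(8).
Stepping 4 places around the cycle: 8 → 9 → 2 → 5 → 3.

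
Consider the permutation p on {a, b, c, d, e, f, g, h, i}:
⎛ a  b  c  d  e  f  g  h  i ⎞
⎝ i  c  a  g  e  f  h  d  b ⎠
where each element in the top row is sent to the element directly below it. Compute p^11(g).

Tracing g → h → … returns to g after 3 steps, so g lies in a 3-cycle (d, g, h).
On a 3-cycle, p^3 is the identity, so p^11 = p^2 there (11 ≡ 2 mod 3).
Stepping 2 places around the cycle: g → h → d.

d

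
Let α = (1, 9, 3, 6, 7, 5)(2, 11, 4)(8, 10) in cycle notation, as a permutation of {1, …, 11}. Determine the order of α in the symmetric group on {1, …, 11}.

6

The cycle type of α is (6, 3, 2).
Since disjoint cycles commute, ord(α) = lcm(6, 3, 2) = 6.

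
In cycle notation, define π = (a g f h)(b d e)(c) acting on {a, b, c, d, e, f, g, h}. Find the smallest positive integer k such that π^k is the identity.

The cycle type of π is (4, 3, 1).
Since disjoint cycles commute, ord(π) = lcm(4, 3) = 12.

12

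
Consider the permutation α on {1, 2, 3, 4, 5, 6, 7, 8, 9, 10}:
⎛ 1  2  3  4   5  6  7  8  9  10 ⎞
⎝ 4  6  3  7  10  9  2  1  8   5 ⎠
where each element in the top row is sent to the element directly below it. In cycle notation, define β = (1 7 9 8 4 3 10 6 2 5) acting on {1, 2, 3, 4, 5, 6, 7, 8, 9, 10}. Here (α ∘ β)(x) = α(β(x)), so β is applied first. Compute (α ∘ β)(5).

First apply β: β(5) = 1, then α(1) = 4. Thus (α ∘ β)(5) = 4.

4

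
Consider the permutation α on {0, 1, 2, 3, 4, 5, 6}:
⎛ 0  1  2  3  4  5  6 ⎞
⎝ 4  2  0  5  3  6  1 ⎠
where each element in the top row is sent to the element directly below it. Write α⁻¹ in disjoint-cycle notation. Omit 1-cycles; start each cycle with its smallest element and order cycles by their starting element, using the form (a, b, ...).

(0, 2, 1, 6, 5, 3, 4)

The cycle decomposition of α is (0, 4, 3, 5, 6, 1, 2).
The inverse reverses every cycle; in canonical form, α⁻¹ = (0, 2, 1, 6, 5, 3, 4).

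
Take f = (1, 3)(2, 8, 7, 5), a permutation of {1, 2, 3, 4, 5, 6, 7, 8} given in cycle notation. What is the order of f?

The disjoint cycles have lengths 4, 2, 1, 1.
The order is lcm(4, 2) = 4.

4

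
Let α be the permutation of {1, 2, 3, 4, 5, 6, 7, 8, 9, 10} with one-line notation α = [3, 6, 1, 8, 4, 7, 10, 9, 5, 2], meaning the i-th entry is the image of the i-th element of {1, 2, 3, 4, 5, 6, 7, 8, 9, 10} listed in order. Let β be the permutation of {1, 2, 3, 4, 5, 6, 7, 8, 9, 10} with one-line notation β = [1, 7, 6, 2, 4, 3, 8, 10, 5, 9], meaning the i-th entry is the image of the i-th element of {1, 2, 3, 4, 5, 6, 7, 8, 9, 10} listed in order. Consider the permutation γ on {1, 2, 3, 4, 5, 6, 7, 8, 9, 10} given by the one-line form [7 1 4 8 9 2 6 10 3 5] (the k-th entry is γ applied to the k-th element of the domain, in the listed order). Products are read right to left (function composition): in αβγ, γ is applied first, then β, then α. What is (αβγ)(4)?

(αβγ)(4) = α(β(γ(4))). γ(4) = 8, then β(8) = 10, then α(10) = 2, so the result is 2.

2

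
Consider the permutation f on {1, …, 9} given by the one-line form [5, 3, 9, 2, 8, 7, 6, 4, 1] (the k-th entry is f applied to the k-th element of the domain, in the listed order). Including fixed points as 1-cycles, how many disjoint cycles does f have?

2

The cycle decomposition is (1 5 8 4 2 3 9)(6 7), which has 2 cycles (counting 1-cycles).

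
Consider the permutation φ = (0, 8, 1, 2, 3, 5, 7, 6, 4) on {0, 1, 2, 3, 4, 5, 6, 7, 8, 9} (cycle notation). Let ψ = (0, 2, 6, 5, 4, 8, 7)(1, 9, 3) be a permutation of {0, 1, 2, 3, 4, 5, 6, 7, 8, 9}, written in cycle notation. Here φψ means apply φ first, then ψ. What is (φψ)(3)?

First apply φ: φ(3) = 5, then ψ(5) = 4. Thus (φψ)(3) = 4.

4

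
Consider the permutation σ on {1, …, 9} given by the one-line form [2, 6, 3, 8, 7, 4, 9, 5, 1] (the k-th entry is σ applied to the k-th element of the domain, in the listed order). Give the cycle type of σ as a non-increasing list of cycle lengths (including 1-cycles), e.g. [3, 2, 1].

The disjoint cycles are (1, 2, 6, 4, 8, 5, 7, 9)(3), with lengths 8, 1 in non-increasing order.

[8, 1]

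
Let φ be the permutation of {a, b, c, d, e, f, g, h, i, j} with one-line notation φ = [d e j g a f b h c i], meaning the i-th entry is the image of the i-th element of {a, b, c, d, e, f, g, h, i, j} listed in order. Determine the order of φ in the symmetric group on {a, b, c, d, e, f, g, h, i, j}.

15

Decomposing into disjoint cycles gives cycle lengths 5, 3, 1, 1.
The order of φ is the least common multiple of its cycle lengths: lcm(5, 3) = 15.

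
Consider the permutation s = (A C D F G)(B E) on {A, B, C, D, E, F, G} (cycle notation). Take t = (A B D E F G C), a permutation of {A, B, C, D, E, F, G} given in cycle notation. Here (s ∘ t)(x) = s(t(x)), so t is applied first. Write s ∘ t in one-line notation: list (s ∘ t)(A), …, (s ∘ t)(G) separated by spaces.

E F C B G A D

(s ∘ t)(x) = s(t(x)). Computing each image: s(t(A)) = s(B) = E, s(t(B)) = s(D) = F, s(t(C)) = s(A) = C, s(t(D)) = s(E) = B, s(t(E)) = s(F) = G, s(t(F)) = s(G) = A, s(t(G)) = s(C) = D.
Hence s ∘ t = [E F C B G A D].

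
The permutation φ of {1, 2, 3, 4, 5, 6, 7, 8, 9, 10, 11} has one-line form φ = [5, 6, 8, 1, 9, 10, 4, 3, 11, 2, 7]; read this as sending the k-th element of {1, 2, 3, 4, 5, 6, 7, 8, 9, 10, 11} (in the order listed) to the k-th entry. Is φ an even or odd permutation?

even

In disjoint-cycle form the cycle lengths are 6, 3, 2.
A cycle is odd iff its length is even; φ has 2 even-length cycles, so sgn(φ) = (−1)^2 and φ is even.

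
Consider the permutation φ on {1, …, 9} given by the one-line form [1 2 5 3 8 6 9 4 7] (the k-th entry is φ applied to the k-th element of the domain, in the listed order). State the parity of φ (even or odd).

even

In disjoint-cycle form the cycle lengths are 4, 2, 1, 1, 1.
A cycle of length ℓ contributes ℓ−1 transpositions, so φ is a product of 3 + 1 = 4 transpositions — even.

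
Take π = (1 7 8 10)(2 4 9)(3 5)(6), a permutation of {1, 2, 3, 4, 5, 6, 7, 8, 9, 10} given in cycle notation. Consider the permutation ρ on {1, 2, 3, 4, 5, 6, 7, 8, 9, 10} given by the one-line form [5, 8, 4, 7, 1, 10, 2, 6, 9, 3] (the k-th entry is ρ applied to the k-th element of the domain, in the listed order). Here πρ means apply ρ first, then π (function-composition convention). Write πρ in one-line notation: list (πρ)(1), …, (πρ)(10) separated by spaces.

For each element, apply ρ then π: 1 → 5 → 3; 2 → 8 → 10; 3 → 4 → 9; 4 → 7 → 8; 5 → 1 → 7; 6 → 10 → 1; 7 → 2 → 4; 8 → 6 → 6; 9 → 9 → 2; 10 → 3 → 5.
So πρ in one-line form is 3 10 9 8 7 1 4 6 2 5.

3 10 9 8 7 1 4 6 2 5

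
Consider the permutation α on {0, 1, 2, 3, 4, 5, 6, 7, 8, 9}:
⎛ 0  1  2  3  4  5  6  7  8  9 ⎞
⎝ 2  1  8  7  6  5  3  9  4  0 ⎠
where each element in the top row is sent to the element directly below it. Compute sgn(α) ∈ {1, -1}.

-1

In disjoint-cycle form the cycle lengths are 8, 1, 1.
A cycle of length ℓ contributes ℓ−1 transpositions, so α is a product of 7 transpositions — odd.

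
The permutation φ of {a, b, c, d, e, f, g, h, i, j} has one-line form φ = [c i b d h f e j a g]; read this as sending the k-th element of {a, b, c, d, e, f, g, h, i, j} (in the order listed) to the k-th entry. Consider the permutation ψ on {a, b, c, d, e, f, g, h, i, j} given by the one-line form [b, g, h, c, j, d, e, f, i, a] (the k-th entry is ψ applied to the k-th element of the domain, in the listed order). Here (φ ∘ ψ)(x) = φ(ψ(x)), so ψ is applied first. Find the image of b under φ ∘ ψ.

(φ ∘ ψ)(b) = φ(ψ(b)). ψ(b) = g, then φ(g) = e. So (φ ∘ ψ)(b) = e.

e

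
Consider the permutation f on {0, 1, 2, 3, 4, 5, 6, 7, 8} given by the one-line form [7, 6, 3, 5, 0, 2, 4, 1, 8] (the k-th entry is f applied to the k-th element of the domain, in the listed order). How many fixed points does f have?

The fixed points (elements with f(x) = x) are {8}, so there is 1.

1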